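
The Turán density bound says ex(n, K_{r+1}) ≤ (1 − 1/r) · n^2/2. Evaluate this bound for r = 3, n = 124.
Turán density bound = (2/3) · 124^2/2 = 15376/3 ≈ 5125.3333

Turán's theorem: ex(n, K_{r+1}) is achieved by the complete r-partite Turán graph T(n, r) with parts as balanced as possible, and is at most (1 − 1/r) · n^2/2. For r = 3, n = 124: the density bound is (2/3) · 15376/2 = 15376/3 ≈ 5125.3333. The integer-valued extremum is e(T(124, 3)) = 5125, which is strictly less than the density bound 15376/3 since 3 ∤ 124 (the parts of T(124, 3) cannot all be equal).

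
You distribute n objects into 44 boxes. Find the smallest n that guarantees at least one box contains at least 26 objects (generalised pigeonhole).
n = (26 − 1)·44 + 1 = 1101

By the generalised pigeonhole principle, to guarantee some box contains ≥ r objects we need more than (r − 1) · k objects total. Threshold: n = (r − 1) · k + 1. With r = 26 and k = 44: n = 25 · 44 + 1 = 1100 + 1 = 1101. For n = 1100 = 25 · 44, we can put exactly 25 objects in every box, avoiding 26 in any single one — so 1101 is tight.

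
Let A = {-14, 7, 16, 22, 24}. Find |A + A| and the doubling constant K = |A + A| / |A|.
K = |A + A| / |A| = 15/5 = 3

Enumerate A + A = {a + b : a, b ∈ A}. With |A| = 5, there are |A|^2 = 25 ordered sum pairs; collecting distinct values, A + A = {-28, -7, 2, 8, 10, 14, 23, 29, 31, 32, 38, 40, 44, 46, 48}, so |A + A| = 15. Thus K = 15/5 = 3. For comparison, the minimum possible |A + A| over all 5-element sets is 2·5 − 1 = 9 (so min K = 9/5), attained only by arithmetic progressions.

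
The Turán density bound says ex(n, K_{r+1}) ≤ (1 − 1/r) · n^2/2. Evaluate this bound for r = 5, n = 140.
Turán density bound = (4/5) · 140^2/2 = 7840

Turán's theorem: ex(n, K_{r+1}) is achieved by the complete r-partite Turán graph T(n, r) with parts as balanced as possible, and is at most (1 − 1/r) · n^2/2. For r = 5, n = 140: the density bound is (4/5) · 19600/2 = 7840. Since 5 ∣ 140, the Turán graph T(140, 5) has parts of equal size 28, and its edge count e(T(140, 5)) = 7840 attains the density bound exactly.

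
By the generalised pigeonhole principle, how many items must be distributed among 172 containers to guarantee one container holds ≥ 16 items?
n = (16 − 1)·172 + 1 = 2581

By the generalised pigeonhole principle, to guarantee some box contains ≥ r objects we need more than (r − 1) · k objects total. Threshold: n = (r − 1) · k + 1. With r = 16 and k = 172: n = 15 · 172 + 1 = 2580 + 1 = 2581. For n = 2580 = 15 · 172, we can put exactly 15 objects in every box, avoiding 16 in any single one — so 2581 is tight.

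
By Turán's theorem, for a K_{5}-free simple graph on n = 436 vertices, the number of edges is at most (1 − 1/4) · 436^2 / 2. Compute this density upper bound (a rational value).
Turán density bound = (3/4) · 436^2/2 = 71286

Turán's theorem: ex(n, K_{r+1}) is achieved by the complete r-partite Turán graph T(n, r) with parts as balanced as possible, and is at most (1 − 1/r) · n^2/2. For r = 4, n = 436: the density bound is (3/4) · 190096/2 = 71286. Since 4 ∣ 436, the Turán graph T(436, 4) has parts of equal size 109, and its edge count e(T(436, 4)) = 71286 attains the density bound exactly.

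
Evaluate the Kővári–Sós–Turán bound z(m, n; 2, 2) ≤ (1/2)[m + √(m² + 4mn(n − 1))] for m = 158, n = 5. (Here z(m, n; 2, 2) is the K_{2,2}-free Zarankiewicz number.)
z(158, 5; 2, 2) ≤ (1/2)[158 + √(158² + 4·158·5·4)] = (1/2)[158 + √37604] = 175.9588

Kővári–Sós–Turán: let r_1, ..., r_158 be the row sums and z = Σ r_i the total number of 1s. Each pair of columns can share at most one row with both entries 1 (else a 2×2 all-ones block appears), so Σ_i C(r_i, 2) ≤ C(5, 2) = 10. By convexity Σ_i C(r_i, 2) ≥ 158·C(z/158, 2) = z(z − 158)/(2·158), giving z² − 158z − 158·5·4 ≤ 0 and hence z ≤ (1/2)[158 + √(24964 + 4·3160)] = (1/2)[158 + √37604] ≈ (1/2)(158 + 193.9175) = 175.9588.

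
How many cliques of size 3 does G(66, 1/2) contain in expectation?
E[# K_3] = C(66, 3) · (1/2)^C(3, 2) = 45760 / 2^3 = 5720

For each 3-subset S of vertices (there are C(66, 3) = 45760 such S), let X_S = 1 if S induces a K_3 (all C(3, 2) = 3 edges present). Then P(X_S = 1) = (1/2)^3 = 1/8. By linearity of expectation, E[# K_3] = C(66, 3) · (1/2)^3 = 45760 / 8 = 5720.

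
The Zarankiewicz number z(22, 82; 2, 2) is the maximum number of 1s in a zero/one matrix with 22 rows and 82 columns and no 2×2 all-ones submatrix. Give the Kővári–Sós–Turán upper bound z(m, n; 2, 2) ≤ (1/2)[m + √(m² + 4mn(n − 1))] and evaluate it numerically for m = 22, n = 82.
z(22, 82; 2, 2) ≤ (1/2)[22 + √(22² + 4·22·82·81)] = (1/2)[22 + √584980] = 393.4199

Kővári–Sós–Turán: let r_1, ..., r_22 be the row sums and z = Σ r_i the total number of 1s. Each pair of columns can share at most one row with both entries 1 (else a 2×2 all-ones block appears), so Σ_i C(r_i, 2) ≤ C(82, 2) = 3321. By convexity Σ_i C(r_i, 2) ≥ 22·C(z/22, 2) = z(z − 22)/(2·22), giving z² − 22z − 22·82·81 ≤ 0 and hence z ≤ (1/2)[22 + √(484 + 4·146124)] = (1/2)[22 + √584980] ≈ (1/2)(22 + 764.8399) = 393.4199.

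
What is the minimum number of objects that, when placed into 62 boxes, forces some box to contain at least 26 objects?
n = (26 − 1)·62 + 1 = 1551

By the generalised pigeonhole principle, to guarantee some box contains ≥ r objects we need more than (r − 1) · k objects total. Threshold: n = (r − 1) · k + 1. With r = 26 and k = 62: n = 25 · 62 + 1 = 1550 + 1 = 1551. For n = 1550 = 25 · 62, we can put exactly 25 objects in every box, avoiding 26 in any single one — so 1551 is tight.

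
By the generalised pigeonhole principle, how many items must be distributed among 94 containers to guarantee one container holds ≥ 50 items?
n = (50 − 1)·94 + 1 = 4607

By the generalised pigeonhole principle, to guarantee some box contains ≥ r objects we need more than (r − 1) · k objects total. Threshold: n = (r − 1) · k + 1. With r = 50 and k = 94: n = 49 · 94 + 1 = 4606 + 1 = 4607. For n = 4606 = 49 · 94, we can put exactly 49 objects in every box, avoiding 50 in any single one — so 4607 is tight.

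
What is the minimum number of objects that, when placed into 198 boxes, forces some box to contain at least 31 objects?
n = (31 − 1)·198 + 1 = 5941

By the generalised pigeonhole principle, to guarantee some box contains ≥ r objects we need more than (r − 1) · k objects total. Threshold: n = (r − 1) · k + 1. With r = 31 and k = 198: n = 30 · 198 + 1 = 5940 + 1 = 5941. For n = 5940 = 30 · 198, we can put exactly 30 objects in every box, avoiding 31 in any single one — so 5941 is tight.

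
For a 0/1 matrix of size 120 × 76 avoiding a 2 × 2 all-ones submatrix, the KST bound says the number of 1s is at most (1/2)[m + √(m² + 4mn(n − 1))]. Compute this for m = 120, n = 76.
z(120, 76; 2, 2) ≤ (1/2)[120 + √(120² + 4·120·76·75)] = (1/2)[120 + √2750400] = 889.2165

Kővári–Sós–Turán: let r_1, ..., r_120 be the row sums and z = Σ r_i the total number of 1s. Each pair of columns can share at most one row with both entries 1 (else a 2×2 all-ones block appears), so Σ_i C(r_i, 2) ≤ C(76, 2) = 2850. By convexity Σ_i C(r_i, 2) ≥ 120·C(z/120, 2) = z(z − 120)/(2·120), giving z² − 120z − 120·76·75 ≤ 0 and hence z ≤ (1/2)[120 + √(14400 + 4·684000)] = (1/2)[120 + √2750400] ≈ (1/2)(120 + 1658.433) = 889.2165.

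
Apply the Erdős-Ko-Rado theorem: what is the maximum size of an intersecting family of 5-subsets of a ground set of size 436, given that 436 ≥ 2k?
max |F| = C(435, 4) = 1471429260

Erdős-Ko-Rado (1961): when n ≥ 2k, max |F| = C(n−1, k−1). The bound is attained by the star {A : i ∈ A} for any fixed i ∈ [n]. Here C(436−1, 5−1) = C(435, 4) = 1471429260.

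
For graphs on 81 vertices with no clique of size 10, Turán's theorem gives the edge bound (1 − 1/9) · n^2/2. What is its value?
Turán density bound = (8/9) · 81^2/2 = 2916

Turán's theorem: ex(n, K_{r+1}) is achieved by the complete r-partite Turán graph T(n, r) with parts as balanced as possible, and is at most (1 − 1/r) · n^2/2. For r = 9, n = 81: the density bound is (8/9) · 6561/2 = 2916. Since 9 ∣ 81, the Turán graph T(81, 9) has parts of equal size 9, and its edge count e(T(81, 9)) = 2916 attains the density bound exactly.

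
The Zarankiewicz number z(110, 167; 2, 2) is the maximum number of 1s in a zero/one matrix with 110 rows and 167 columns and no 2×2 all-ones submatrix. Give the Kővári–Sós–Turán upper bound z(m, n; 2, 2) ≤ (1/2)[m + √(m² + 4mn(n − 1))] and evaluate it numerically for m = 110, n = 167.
z(110, 167; 2, 2) ≤ (1/2)[110 + √(110² + 4·110·167·166)] = (1/2)[110 + √12209780] = 1802.1248

Kővári–Sós–Turán: let r_1, ..., r_110 be the row sums and z = Σ r_i the total number of 1s. Each pair of columns can share at most one row with both entries 1 (else a 2×2 all-ones block appears), so Σ_i C(r_i, 2) ≤ C(167, 2) = 13861. By convexity Σ_i C(r_i, 2) ≥ 110·C(z/110, 2) = z(z − 110)/(2·110), giving z² − 110z − 110·167·166 ≤ 0 and hence z ≤ (1/2)[110 + √(12100 + 4·3049420)] = (1/2)[110 + √12209780] ≈ (1/2)(110 + 3494.2496) = 1802.1248.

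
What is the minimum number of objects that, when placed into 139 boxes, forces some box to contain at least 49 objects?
n = (49 − 1)·139 + 1 = 6673

By the generalised pigeonhole principle, to guarantee some box contains ≥ r objects we need more than (r − 1) · k objects total. Threshold: n = (r − 1) · k + 1. With r = 49 and k = 139: n = 48 · 139 + 1 = 6672 + 1 = 6673. For n = 6672 = 48 · 139, we can put exactly 48 objects in every box, avoiding 49 in any single one — so 6673 is tight.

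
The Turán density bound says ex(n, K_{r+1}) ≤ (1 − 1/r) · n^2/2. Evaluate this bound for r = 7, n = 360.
Turán density bound = (6/7) · 360^2/2 = 388800/7 ≈ 55542.8571

Turán's theorem: ex(n, K_{r+1}) is achieved by the complete r-partite Turán graph T(n, r) with parts as balanced as possible, and is at most (1 − 1/r) · n^2/2. For r = 7, n = 360: the density bound is (6/7) · 129600/2 = 388800/7 ≈ 55542.8571. The integer-valued extremum is e(T(360, 7)) = 55542, which is strictly less than the density bound 388800/7 since 7 ∤ 360 (the parts of T(360, 7) cannot all be equal).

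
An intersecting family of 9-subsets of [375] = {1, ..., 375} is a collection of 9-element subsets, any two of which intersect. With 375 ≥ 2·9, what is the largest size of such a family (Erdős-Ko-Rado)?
max |F| = C(374, 8) = 8804784546373926

Erdős-Ko-Rado (1961): when n ≥ 2k, max |F| = C(n−1, k−1). The bound is attained by the star {A : i ∈ A} for any fixed i ∈ [n]. Here C(375−1, 9−1) = C(374, 8) = 8804784546373926.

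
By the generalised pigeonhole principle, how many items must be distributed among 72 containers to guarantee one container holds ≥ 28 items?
n = (28 − 1)·72 + 1 = 1945

By the generalised pigeonhole principle, to guarantee some box contains ≥ r objects we need more than (r − 1) · k objects total. Threshold: n = (r − 1) · k + 1. With r = 28 and k = 72: n = 27 · 72 + 1 = 1944 + 1 = 1945. For n = 1944 = 27 · 72, we can put exactly 27 objects in every box, avoiding 28 in any single one — so 1945 is tight.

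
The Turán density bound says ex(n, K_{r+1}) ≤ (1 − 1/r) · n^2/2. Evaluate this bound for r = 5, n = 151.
Turán density bound = (4/5) · 151^2/2 = 45602/5 ≈ 9120.4

Turán's theorem: ex(n, K_{r+1}) is achieved by the complete r-partite Turán graph T(n, r) with parts as balanced as possible, and is at most (1 − 1/r) · n^2/2. For r = 5, n = 151: the density bound is (4/5) · 22801/2 = 45602/5 ≈ 9120.4. The integer-valued extremum is e(T(151, 5)) = 9120, which is strictly less than the density bound 45602/5 since 5 ∤ 151 (the parts of T(151, 5) cannot all be equal).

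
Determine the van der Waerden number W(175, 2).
W(175, 2) = 175 + 1 = 176

A 2-term AP is any pair of integers, so a monochromatic 2-AP exists iff some colour is used at least twice. With 175 colours, the colouring i ↦ i on {1, ..., 175} uses each colour once, avoiding any monochromatic pair, so W(175, 2) > 175. For {1, ..., 176}, pigeonhole forces two integers of the same colour, which form a monochromatic 2-AP. Hence W(175, 2) = 176.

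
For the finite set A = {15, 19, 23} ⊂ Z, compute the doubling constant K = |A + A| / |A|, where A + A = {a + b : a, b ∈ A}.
K = |A + A| / |A| = 5/3

Enumerate A + A = {a + b : a, b ∈ A}. With |A| = 3, there are |A|^2 = 9 ordered sum pairs; collecting distinct values, A + A = {30, 34, 38, 42, 46}, so |A + A| = 5. Thus K = 5/3. Here |A + A| = 2|A| − 1 = 5, the minimum possible — so K = 5/3 is minimal, which holds iff A is an arithmetic progression.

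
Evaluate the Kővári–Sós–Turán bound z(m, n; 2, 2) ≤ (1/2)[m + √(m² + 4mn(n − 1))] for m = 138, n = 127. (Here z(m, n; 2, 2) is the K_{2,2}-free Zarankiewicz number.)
z(138, 127; 2, 2) ≤ (1/2)[138 + √(138² + 4·138·127·126)] = (1/2)[138 + √8852148] = 1556.628

Kővári–Sós–Turán: let r_1, ..., r_138 be the row sums and z = Σ r_i the total number of 1s. Each pair of columns can share at most one row with both entries 1 (else a 2×2 all-ones block appears), so Σ_i C(r_i, 2) ≤ C(127, 2) = 8001. By convexity Σ_i C(r_i, 2) ≥ 138·C(z/138, 2) = z(z − 138)/(2·138), giving z² − 138z − 138·127·126 ≤ 0 and hence z ≤ (1/2)[138 + √(19044 + 4·2208276)] = (1/2)[138 + √8852148] ≈ (1/2)(138 + 2975.256) = 1556.628.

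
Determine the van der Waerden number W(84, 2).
W(84, 2) = 84 + 1 = 85

A 2-term AP is any pair of integers, so a monochromatic 2-AP exists iff some colour is used at least twice. With 84 colours, the colouring i ↦ i on {1, ..., 84} uses each colour once, avoiding any monochromatic pair, so W(84, 2) > 84. For {1, ..., 85}, pigeonhole forces two integers of the same colour, which form a monochromatic 2-AP. Hence W(84, 2) = 85.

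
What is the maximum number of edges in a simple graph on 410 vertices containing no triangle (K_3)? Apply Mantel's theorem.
ex(410, K_3) = ⌊410^2/4⌋ = 42025

Mantel (1907): a triangle-free graph on n vertices has at most ⌊n^2/4⌋ edges, with equality for the complete bipartite graph K_{⌊n/2⌋, ⌈n/2⌉}. For n = 410: ⌊410^2/4⌋ = ⌊168100/4⌋ = 42025. The extremal graph is K_{205, 205}, which has 205·205 = 42025 edges.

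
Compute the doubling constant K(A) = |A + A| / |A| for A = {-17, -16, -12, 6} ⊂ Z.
K = |A + A| / |A| = 10/4 = 5/2

Enumerate A + A = {a + b : a, b ∈ A}. With |A| = 4, there are |A|^2 = 16 ordered sum pairs; collecting distinct values, A + A = {-34, -33, -32, -29, -28, -24, -11, -10, -6, 12}, so |A + A| = 10. Thus K = 10/4 = 5/2. For comparison, the minimum possible |A + A| over all 4-element sets is 2·4 − 1 = 7 (so min K = 7/4), attained only by arithmetic progressions.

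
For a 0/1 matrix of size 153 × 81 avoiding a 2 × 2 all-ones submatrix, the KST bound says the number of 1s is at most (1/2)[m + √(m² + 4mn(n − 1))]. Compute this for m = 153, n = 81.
z(153, 81; 2, 2) ≤ (1/2)[153 + √(153² + 4·153·81·80)] = (1/2)[153 + √3989169] = 1075.1452

Kővári–Sós–Turán: let r_1, ..., r_153 be the row sums and z = Σ r_i the total number of 1s. Each pair of columns can share at most one row with both entries 1 (else a 2×2 all-ones block appears), so Σ_i C(r_i, 2) ≤ C(81, 2) = 3240. By convexity Σ_i C(r_i, 2) ≥ 153·C(z/153, 2) = z(z − 153)/(2·153), giving z² − 153z − 153·81·80 ≤ 0 and hence z ≤ (1/2)[153 + √(23409 + 4·991440)] = (1/2)[153 + √3989169] ≈ (1/2)(153 + 1997.2904) = 1075.1452.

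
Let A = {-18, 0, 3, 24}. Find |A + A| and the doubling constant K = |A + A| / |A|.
K = |A + A| / |A| = 9/4

Enumerate A + A = {a + b : a, b ∈ A}. With |A| = 4, there are |A|^2 = 16 ordered sum pairs; collecting distinct values, A + A = {-36, -18, -15, 0, 3, 6, 24, 27, 48}, so |A + A| = 9. Thus K = 9/4. For comparison, the minimum possible |A + A| over all 4-element sets is 2·4 − 1 = 7 (so min K = 7/4), attained only by arithmetic progressions.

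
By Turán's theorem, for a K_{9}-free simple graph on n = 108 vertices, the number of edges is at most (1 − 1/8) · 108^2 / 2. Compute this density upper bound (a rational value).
Turán density bound = (7/8) · 108^2/2 = 5103

Turán's theorem: ex(n, K_{r+1}) is achieved by the complete r-partite Turán graph T(n, r) with parts as balanced as possible, and is at most (1 − 1/r) · n^2/2. For r = 8, n = 108: the density bound is (7/8) · 11664/2 = 5103. The integer-valued extremum is e(T(108, 8)) = 5102, which is strictly less than the density bound 5103 since 8 ∤ 108 (the parts of T(108, 8) cannot all be equal).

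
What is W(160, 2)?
W(160, 2) = 160 + 1 = 161

A 2-term AP is any pair of integers, so a monochromatic 2-AP exists iff some colour is used at least twice. With 160 colours, the colouring i ↦ i on {1, ..., 160} uses each colour once, avoiding any monochromatic pair, so W(160, 2) > 160. For {1, ..., 161}, pigeonhole forces two integers of the same colour, which form a monochromatic 2-AP. Hence W(160, 2) = 161.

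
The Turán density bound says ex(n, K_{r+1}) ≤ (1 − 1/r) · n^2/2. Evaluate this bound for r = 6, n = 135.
Turán density bound = (5/6) · 135^2/2 = 30375/4 ≈ 7593.75

Turán's theorem: ex(n, K_{r+1}) is achieved by the complete r-partite Turán graph T(n, r) with parts as balanced as possible, and is at most (1 − 1/r) · n^2/2. For r = 6, n = 135: the density bound is (5/6) · 18225/2 = 30375/4 ≈ 7593.75. The integer-valued extremum is e(T(135, 6)) = 7593, which is strictly less than the density bound 30375/4 since 6 ∤ 135 (the parts of T(135, 6) cannot all be equal).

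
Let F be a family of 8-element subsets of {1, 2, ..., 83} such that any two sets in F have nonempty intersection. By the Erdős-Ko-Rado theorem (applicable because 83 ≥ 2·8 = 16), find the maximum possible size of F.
max |F| = C(82, 7) = 3801756816

Erdős-Ko-Rado (1961): when n ≥ 2k, max |F| = C(n−1, k−1). The bound is attained by the star {A : i ∈ A} for any fixed i ∈ [n]. Here C(83−1, 8−1) = C(82, 7) = 3801756816.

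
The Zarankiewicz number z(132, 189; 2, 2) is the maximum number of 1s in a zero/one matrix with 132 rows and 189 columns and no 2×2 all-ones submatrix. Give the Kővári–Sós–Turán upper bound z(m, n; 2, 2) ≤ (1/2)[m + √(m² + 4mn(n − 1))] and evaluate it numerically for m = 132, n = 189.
z(132, 189; 2, 2) ≤ (1/2)[132 + √(132² + 4·132·189·188)] = (1/2)[132 + √18778320] = 2232.6979

Kővári–Sós–Turán: let r_1, ..., r_132 be the row sums and z = Σ r_i the total number of 1s. Each pair of columns can share at most one row with both entries 1 (else a 2×2 all-ones block appears), so Σ_i C(r_i, 2) ≤ C(189, 2) = 17766. By convexity Σ_i C(r_i, 2) ≥ 132·C(z/132, 2) = z(z − 132)/(2·132), giving z² − 132z − 132·189·188 ≤ 0 and hence z ≤ (1/2)[132 + √(17424 + 4·4690224)] = (1/2)[132 + √18778320] ≈ (1/2)(132 + 4333.3959) = 2232.6979.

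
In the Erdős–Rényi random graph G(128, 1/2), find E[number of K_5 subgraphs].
E[# K_5] = C(128, 5) · (1/2)^C(5, 2) = 264566400 / 2^10 = 2066925/8 = 258365.625

For each 5-subset S of vertices (there are C(128, 5) = 264566400 such S), let X_S = 1 if S induces a K_5 (all C(5, 2) = 10 edges present). Then P(X_S = 1) = (1/2)^10 = 1/1024. By linearity of expectation, E[# K_5] = C(128, 5) · (1/2)^10 = 264566400 / 1024 = 2066925/8 = 258365.625.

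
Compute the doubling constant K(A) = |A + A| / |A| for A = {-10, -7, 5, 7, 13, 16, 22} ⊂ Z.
K = |A + A| / |A| = 25/7

Enumerate A + A = {a + b : a, b ∈ A}. With |A| = 7, there are |A|^2 = 49 ordered sum pairs; collecting distinct values, A + A = {-20, -17, -14, -5, -3, -2, 0, 3, 6, 9, 10, 12, 14, 15, 18, 20, 21, 23, 26, 27, 29, 32, 35, 38, 44}, so |A + A| = 25. Thus K = 25/7. For comparison, the minimum possible |A + A| over all 7-element sets is 2·7 − 1 = 13 (so min K = 13/7), attained only by arithmetic progressions.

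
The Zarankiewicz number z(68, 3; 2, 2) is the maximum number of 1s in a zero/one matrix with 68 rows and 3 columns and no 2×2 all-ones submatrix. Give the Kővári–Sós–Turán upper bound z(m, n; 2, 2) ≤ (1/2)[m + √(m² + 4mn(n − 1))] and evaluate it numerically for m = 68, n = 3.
z(68, 3; 2, 2) ≤ (1/2)[68 + √(68² + 4·68·3·2)] = (1/2)[68 + √6256] = 73.5474

Kővári–Sós–Turán: let r_1, ..., r_68 be the row sums and z = Σ r_i the total number of 1s. Each pair of columns can share at most one row with both entries 1 (else a 2×2 all-ones block appears), so Σ_i C(r_i, 2) ≤ C(3, 2) = 3. By convexity Σ_i C(r_i, 2) ≥ 68·C(z/68, 2) = z(z − 68)/(2·68), giving z² − 68z − 68·3·2 ≤ 0 and hence z ≤ (1/2)[68 + √(4624 + 4·408)] = (1/2)[68 + √6256] ≈ (1/2)(68 + 79.0949) = 73.5474.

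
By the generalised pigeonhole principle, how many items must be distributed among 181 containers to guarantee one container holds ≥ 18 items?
n = (18 − 1)·181 + 1 = 3078

By the generalised pigeonhole principle, to guarantee some box contains ≥ r objects we need more than (r − 1) · k objects total. Threshold: n = (r − 1) · k + 1. With r = 18 and k = 181: n = 17 · 181 + 1 = 3077 + 1 = 3078. For n = 3077 = 17 · 181, we can put exactly 17 objects in every box, avoiding 18 in any single one — so 3078 is tight.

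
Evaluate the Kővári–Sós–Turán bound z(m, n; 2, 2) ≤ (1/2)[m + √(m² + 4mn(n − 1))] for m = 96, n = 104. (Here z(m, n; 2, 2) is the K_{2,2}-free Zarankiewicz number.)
z(96, 104; 2, 2) ≤ (1/2)[96 + √(96² + 4·96·104·103)] = (1/2)[96 + √4122624] = 1063.2123

Kővári–Sós–Turán: let r_1, ..., r_96 be the row sums and z = Σ r_i the total number of 1s. Each pair of columns can share at most one row with both entries 1 (else a 2×2 all-ones block appears), so Σ_i C(r_i, 2) ≤ C(104, 2) = 5356. By convexity Σ_i C(r_i, 2) ≥ 96·C(z/96, 2) = z(z − 96)/(2·96), giving z² − 96z − 96·104·103 ≤ 0 and hence z ≤ (1/2)[96 + √(9216 + 4·1028352)] = (1/2)[96 + √4122624] ≈ (1/2)(96 + 2030.4246) = 1063.2123.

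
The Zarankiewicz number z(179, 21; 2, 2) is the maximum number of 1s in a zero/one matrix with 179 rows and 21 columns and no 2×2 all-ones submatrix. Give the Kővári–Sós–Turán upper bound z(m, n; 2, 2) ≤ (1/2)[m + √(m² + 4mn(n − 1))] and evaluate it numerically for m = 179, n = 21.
z(179, 21; 2, 2) ≤ (1/2)[179 + √(179² + 4·179·21·20)] = (1/2)[179 + √332761] = 377.9272

Kővári–Sós–Turán: let r_1, ..., r_179 be the row sums and z = Σ r_i the total number of 1s. Each pair of columns can share at most one row with both entries 1 (else a 2×2 all-ones block appears), so Σ_i C(r_i, 2) ≤ C(21, 2) = 210. By convexity Σ_i C(r_i, 2) ≥ 179·C(z/179, 2) = z(z − 179)/(2·179), giving z² − 179z − 179·21·20 ≤ 0 and hence z ≤ (1/2)[179 + √(32041 + 4·75180)] = (1/2)[179 + √332761] ≈ (1/2)(179 + 576.8544) = 377.9272.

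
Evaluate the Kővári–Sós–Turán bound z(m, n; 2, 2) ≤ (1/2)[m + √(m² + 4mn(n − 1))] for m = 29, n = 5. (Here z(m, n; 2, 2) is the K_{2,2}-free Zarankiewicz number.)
z(29, 5; 2, 2) ≤ (1/2)[29 + √(29² + 4·29·5·4)] = (1/2)[29 + √3161] = 42.6114

Kővári–Sós–Turán: let r_1, ..., r_29 be the row sums and z = Σ r_i the total number of 1s. Each pair of columns can share at most one row with both entries 1 (else a 2×2 all-ones block appears), so Σ_i C(r_i, 2) ≤ C(5, 2) = 10. By convexity Σ_i C(r_i, 2) ≥ 29·C(z/29, 2) = z(z − 29)/(2·29), giving z² − 29z − 29·5·4 ≤ 0 and hence z ≤ (1/2)[29 + √(841 + 4·580)] = (1/2)[29 + √3161] ≈ (1/2)(29 + 56.2228) = 42.6114.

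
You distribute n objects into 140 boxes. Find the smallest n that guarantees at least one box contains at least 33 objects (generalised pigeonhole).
n = (33 − 1)·140 + 1 = 4481

By the generalised pigeonhole principle, to guarantee some box contains ≥ r objects we need more than (r − 1) · k objects total. Threshold: n = (r − 1) · k + 1. With r = 33 and k = 140: n = 32 · 140 + 1 = 4480 + 1 = 4481. For n = 4480 = 32 · 140, we can put exactly 32 objects in every box, avoiding 33 in any single one — so 4481 is tight.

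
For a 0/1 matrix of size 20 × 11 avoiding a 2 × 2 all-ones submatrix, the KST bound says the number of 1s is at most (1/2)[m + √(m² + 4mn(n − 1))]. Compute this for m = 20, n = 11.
z(20, 11; 2, 2) ≤ (1/2)[20 + √(20² + 4·20·11·10)] = (1/2)[20 + √9200] = 57.9583

Kővári–Sós–Turán: let r_1, ..., r_20 be the row sums and z = Σ r_i the total number of 1s. Each pair of columns can share at most one row with both entries 1 (else a 2×2 all-ones block appears), so Σ_i C(r_i, 2) ≤ C(11, 2) = 55. By convexity Σ_i C(r_i, 2) ≥ 20·C(z/20, 2) = z(z − 20)/(2·20), giving z² − 20z − 20·11·10 ≤ 0 and hence z ≤ (1/2)[20 + √(400 + 4·2200)] = (1/2)[20 + √9200] ≈ (1/2)(20 + 95.9166) = 57.9583.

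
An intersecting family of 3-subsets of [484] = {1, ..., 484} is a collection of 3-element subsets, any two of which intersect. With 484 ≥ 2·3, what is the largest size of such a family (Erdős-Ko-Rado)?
max |F| = C(483, 2) = 116403

The Erdős-Ko-Rado theorem states: for n ≥ 2k, an intersecting family of k-subsets of an n-element set has size at most C(n − 1, k − 1), with equality for 'star' families {A ⊆ [n] : |A| = k, i ∈ A} (fix an element i). For n = 484, k = 3: C(483, 2) = 116403.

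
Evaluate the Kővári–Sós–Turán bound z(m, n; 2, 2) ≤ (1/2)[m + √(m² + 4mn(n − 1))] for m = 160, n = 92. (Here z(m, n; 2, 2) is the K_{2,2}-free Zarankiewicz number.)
z(160, 92; 2, 2) ≤ (1/2)[160 + √(160² + 4·160·92·91)] = (1/2)[160 + √5383680] = 1240.1379

Kővári–Sós–Turán: let r_1, ..., r_160 be the row sums and z = Σ r_i the total number of 1s. Each pair of columns can share at most one row with both entries 1 (else a 2×2 all-ones block appears), so Σ_i C(r_i, 2) ≤ C(92, 2) = 4186. By convexity Σ_i C(r_i, 2) ≥ 160·C(z/160, 2) = z(z − 160)/(2·160), giving z² − 160z − 160·92·91 ≤ 0 and hence z ≤ (1/2)[160 + √(25600 + 4·1339520)] = (1/2)[160 + √5383680] ≈ (1/2)(160 + 2320.2758) = 1240.1379.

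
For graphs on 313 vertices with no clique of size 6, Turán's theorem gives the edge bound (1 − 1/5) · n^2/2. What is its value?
Turán density bound = (4/5) · 313^2/2 = 195938/5 ≈ 39187.6

Turán's theorem: ex(n, K_{r+1}) is achieved by the complete r-partite Turán graph T(n, r) with parts as balanced as possible, and is at most (1 − 1/r) · n^2/2. For r = 5, n = 313: the density bound is (4/5) · 97969/2 = 195938/5 ≈ 39187.6. The integer-valued extremum is e(T(313, 5)) = 39187, which is strictly less than the density bound 195938/5 since 5 ∤ 313 (the parts of T(313, 5) cannot all be equal).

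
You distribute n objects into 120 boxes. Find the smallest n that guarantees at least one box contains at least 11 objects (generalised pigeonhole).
n = (11 − 1)·120 + 1 = 1201

By the generalised pigeonhole principle, to guarantee some box contains ≥ r objects we need more than (r − 1) · k objects total. Threshold: n = (r − 1) · k + 1. With r = 11 and k = 120: n = 10 · 120 + 1 = 1200 + 1 = 1201. For n = 1200 = 10 · 120, we can put exactly 10 objects in every box, avoiding 11 in any single one — so 1201 is tight.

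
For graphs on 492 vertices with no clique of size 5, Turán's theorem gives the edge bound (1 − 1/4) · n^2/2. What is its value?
Turán density bound = (3/4) · 492^2/2 = 90774

Turán's theorem: ex(n, K_{r+1}) is achieved by the complete r-partite Turán graph T(n, r) with parts as balanced as possible, and is at most (1 − 1/r) · n^2/2. For r = 4, n = 492: the density bound is (3/4) · 242064/2 = 90774. Since 4 ∣ 492, the Turán graph T(492, 4) has parts of equal size 123, and its edge count e(T(492, 4)) = 90774 attains the density bound exactly.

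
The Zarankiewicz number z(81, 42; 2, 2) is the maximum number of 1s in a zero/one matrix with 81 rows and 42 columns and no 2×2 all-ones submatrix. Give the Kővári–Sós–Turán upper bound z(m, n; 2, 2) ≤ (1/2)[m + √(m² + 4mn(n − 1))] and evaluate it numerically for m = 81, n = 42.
z(81, 42; 2, 2) ≤ (1/2)[81 + √(81² + 4·81·42·41)] = (1/2)[81 + √564489] = 416.1624

Kővári–Sós–Turán: let r_1, ..., r_81 be the row sums and z = Σ r_i the total number of 1s. Each pair of columns can share at most one row with both entries 1 (else a 2×2 all-ones block appears), so Σ_i C(r_i, 2) ≤ C(42, 2) = 861. By convexity Σ_i C(r_i, 2) ≥ 81·C(z/81, 2) = z(z − 81)/(2·81), giving z² − 81z − 81·42·41 ≤ 0 and hence z ≤ (1/2)[81 + √(6561 + 4·139482)] = (1/2)[81 + √564489] ≈ (1/2)(81 + 751.3248) = 416.1624.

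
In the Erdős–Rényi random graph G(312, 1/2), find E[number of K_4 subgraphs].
E[# K_4] = C(312, 4) · (1/2)^C(4, 2) = 387278970 / 2^6 = 193639485/32 = 6051233.90625

For each 4-subset S of vertices (there are C(312, 4) = 387278970 such S), let X_S = 1 if S induces a K_4 (all C(4, 2) = 6 edges present). Then P(X_S = 1) = (1/2)^6 = 1/64. By linearity of expectation, E[# K_4] = C(312, 4) · (1/2)^6 = 387278970 / 64 = 193639485/32 = 6051233.90625.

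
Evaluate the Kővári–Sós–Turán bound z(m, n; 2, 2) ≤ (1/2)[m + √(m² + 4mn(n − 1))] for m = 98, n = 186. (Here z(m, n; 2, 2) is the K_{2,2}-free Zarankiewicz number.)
z(98, 186; 2, 2) ≤ (1/2)[98 + √(98² + 4·98·186·185)] = (1/2)[98 + √13498324] = 1886.0033

Kővári–Sós–Turán: let r_1, ..., r_98 be the row sums and z = Σ r_i the total number of 1s. Each pair of columns can share at most one row with both entries 1 (else a 2×2 all-ones block appears), so Σ_i C(r_i, 2) ≤ C(186, 2) = 17205. By convexity Σ_i C(r_i, 2) ≥ 98·C(z/98, 2) = z(z − 98)/(2·98), giving z² − 98z − 98·186·185 ≤ 0 and hence z ≤ (1/2)[98 + √(9604 + 4·3372180)] = (1/2)[98 + √13498324] ≈ (1/2)(98 + 3674.0065) = 1886.0033.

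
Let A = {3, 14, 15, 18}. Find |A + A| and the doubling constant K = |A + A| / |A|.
K = |A + A| / |A| = 10/4 = 5/2

Enumerate A + A = {a + b : a, b ∈ A}. With |A| = 4, there are |A|^2 = 16 ordered sum pairs; collecting distinct values, A + A = {6, 17, 18, 21, 28, 29, 30, 32, 33, 36}, so |A + A| = 10. Thus K = 10/4 = 5/2. For comparison, the minimum possible |A + A| over all 4-element sets is 2·4 − 1 = 7 (so min K = 7/4), attained only by arithmetic progressions.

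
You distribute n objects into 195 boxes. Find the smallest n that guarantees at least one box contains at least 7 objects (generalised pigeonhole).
n = (7 − 1)·195 + 1 = 1171

By the generalised pigeonhole principle, to guarantee some box contains ≥ r objects we need more than (r − 1) · k objects total. Threshold: n = (r − 1) · k + 1. With r = 7 and k = 195: n = 6 · 195 + 1 = 1170 + 1 = 1171. For n = 1170 = 6 · 195, we can put exactly 6 objects in every box, avoiding 7 in any single one — so 1171 is tight.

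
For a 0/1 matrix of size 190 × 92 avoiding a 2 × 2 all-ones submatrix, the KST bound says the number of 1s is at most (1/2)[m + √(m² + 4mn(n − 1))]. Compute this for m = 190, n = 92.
z(190, 92; 2, 2) ≤ (1/2)[190 + √(190² + 4·190·92·91)] = (1/2)[190 + √6398820] = 1359.7944

Kővári–Sós–Turán: let r_1, ..., r_190 be the row sums and z = Σ r_i the total number of 1s. Each pair of columns can share at most one row with both entries 1 (else a 2×2 all-ones block appears), so Σ_i C(r_i, 2) ≤ C(92, 2) = 4186. By convexity Σ_i C(r_i, 2) ≥ 190·C(z/190, 2) = z(z − 190)/(2·190), giving z² − 190z − 190·92·91 ≤ 0 and hence z ≤ (1/2)[190 + √(36100 + 4·1590680)] = (1/2)[190 + √6398820] ≈ (1/2)(190 + 2529.5889) = 1359.7944.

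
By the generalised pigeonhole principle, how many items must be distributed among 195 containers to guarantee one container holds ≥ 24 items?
n = (24 − 1)·195 + 1 = 4486

By the generalised pigeonhole principle, to guarantee some box contains ≥ r objects we need more than (r − 1) · k objects total. Threshold: n = (r − 1) · k + 1. With r = 24 and k = 195: n = 23 · 195 + 1 = 4485 + 1 = 4486. For n = 4485 = 23 · 195, we can put exactly 23 objects in every box, avoiding 24 in any single one — so 4486 is tight.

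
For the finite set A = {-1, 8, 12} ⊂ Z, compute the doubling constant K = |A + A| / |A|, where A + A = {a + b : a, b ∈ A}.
K = |A + A| / |A| = 6/3 = 2

Enumerate A + A = {a + b : a, b ∈ A}. With |A| = 3, there are |A|^2 = 9 ordered sum pairs; collecting distinct values, A + A = {-2, 7, 11, 16, 20, 24}, so |A + A| = 6. Thus K = 6/3 = 2. For comparison, the minimum possible |A + A| over all 3-element sets is 2·3 − 1 = 5 (so min K = 5/3), attained only by arithmetic progressions.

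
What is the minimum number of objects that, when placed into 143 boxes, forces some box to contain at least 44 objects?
n = (44 − 1)·143 + 1 = 6150

By the generalised pigeonhole principle, to guarantee some box contains ≥ r objects we need more than (r − 1) · k objects total. Threshold: n = (r − 1) · k + 1. With r = 44 and k = 143: n = 43 · 143 + 1 = 6149 + 1 = 6150. For n = 6149 = 43 · 143, we can put exactly 43 objects in every box, avoiding 44 in any single one — so 6150 is tight.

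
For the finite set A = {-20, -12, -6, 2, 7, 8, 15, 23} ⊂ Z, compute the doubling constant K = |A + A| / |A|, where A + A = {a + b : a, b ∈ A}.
K = |A + A| / |A| = 28/8 = 7/2

Enumerate A + A = {a + b : a, b ∈ A}. With |A| = 8, there are |A|^2 = 64 ordered sum pairs; collecting distinct values, A + A = {-40, -32, -26, -24, -18, -13, -12, -10, -5, -4, 1, 2, 3, 4, 9, 10, 11, 14, 15, 16, 17, 22, 23, 25, 30, 31, 38, 46}, so |A + A| = 28. Thus K = 28/8 = 7/2. For comparison, the minimum possible |A + A| over all 8-element sets is 2·8 − 1 = 15 (so min K = 15/8), attained only by arithmetic progressions.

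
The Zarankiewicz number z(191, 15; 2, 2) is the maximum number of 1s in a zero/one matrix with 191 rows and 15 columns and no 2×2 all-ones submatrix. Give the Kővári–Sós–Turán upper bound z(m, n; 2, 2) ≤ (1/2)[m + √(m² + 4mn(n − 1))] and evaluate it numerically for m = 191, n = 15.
z(191, 15; 2, 2) ≤ (1/2)[191 + √(191² + 4·191·15·14)] = (1/2)[191 + √196921] = 317.3789

Kővári–Sós–Turán: let r_1, ..., r_191 be the row sums and z = Σ r_i the total number of 1s. Each pair of columns can share at most one row with both entries 1 (else a 2×2 all-ones block appears), so Σ_i C(r_i, 2) ≤ C(15, 2) = 105. By convexity Σ_i C(r_i, 2) ≥ 191·C(z/191, 2) = z(z − 191)/(2·191), giving z² − 191z − 191·15·14 ≤ 0 and hence z ≤ (1/2)[191 + √(36481 + 4·40110)] = (1/2)[191 + √196921] ≈ (1/2)(191 + 443.7578) = 317.3789.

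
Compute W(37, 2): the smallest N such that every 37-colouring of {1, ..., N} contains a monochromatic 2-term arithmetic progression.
W(37, 2) = 37 + 1 = 38

A 2-term AP is any pair of integers, so a monochromatic 2-AP exists iff some colour is used at least twice. With 37 colours, the colouring i ↦ i on {1, ..., 37} uses each colour once, avoiding any monochromatic pair, so W(37, 2) > 37. For {1, ..., 38}, pigeonhole forces two integers of the same colour, which form a monochromatic 2-AP. Hence W(37, 2) = 38.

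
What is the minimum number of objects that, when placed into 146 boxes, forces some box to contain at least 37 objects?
n = (37 − 1)·146 + 1 = 5257

By the generalised pigeonhole principle, to guarantee some box contains ≥ r objects we need more than (r − 1) · k objects total. Threshold: n = (r − 1) · k + 1. With r = 37 and k = 146: n = 36 · 146 + 1 = 5256 + 1 = 5257. For n = 5256 = 36 · 146, we can put exactly 36 objects in every box, avoiding 37 in any single one — so 5257 is tight.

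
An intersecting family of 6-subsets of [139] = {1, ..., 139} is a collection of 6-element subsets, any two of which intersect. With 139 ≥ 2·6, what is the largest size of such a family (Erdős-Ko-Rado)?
max |F| = C(138, 5) = 387610812

The Erdős-Ko-Rado theorem states: for n ≥ 2k, an intersecting family of k-subsets of an n-element set has size at most C(n − 1, k − 1), with equality for 'star' families {A ⊆ [n] : |A| = k, i ∈ A} (fix an element i). For n = 139, k = 6: C(138, 5) = 387610812.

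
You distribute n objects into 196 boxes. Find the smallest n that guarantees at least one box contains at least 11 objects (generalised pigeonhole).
n = (11 − 1)·196 + 1 = 1961

By the generalised pigeonhole principle, to guarantee some box contains ≥ r objects we need more than (r − 1) · k objects total. Threshold: n = (r − 1) · k + 1. With r = 11 and k = 196: n = 10 · 196 + 1 = 1960 + 1 = 1961. For n = 1960 = 10 · 196, we can put exactly 10 objects in every box, avoiding 11 in any single one — so 1961 is tight.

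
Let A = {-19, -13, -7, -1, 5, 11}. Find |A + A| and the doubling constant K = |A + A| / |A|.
K = |A + A| / |A| = 11/6

Enumerate A + A = {a + b : a, b ∈ A}. With |A| = 6, there are |A|^2 = 36 ordered sum pairs; collecting distinct values, A + A = {-38, -32, -26, -20, -14, -8, -2, 4, 10, 16, 22}, so |A + A| = 11. Thus K = 11/6. Here |A + A| = 2|A| − 1 = 11, the minimum possible — so K = 11/6 is minimal, which holds iff A is an arithmetic progression.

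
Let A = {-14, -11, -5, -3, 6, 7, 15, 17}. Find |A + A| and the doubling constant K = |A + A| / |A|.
K = |A + A| / |A| = 29/8

Enumerate A + A = {a + b : a, b ∈ A}. With |A| = 8, there are |A|^2 = 64 ordered sum pairs; collecting distinct values, A + A = {-28, -25, -22, -19, -17, -16, -14, -10, -8, -7, -6, -5, -4, 1, 2, 3, 4, 6, 10, 12, 13, 14, 21, 22, 23, 24, 30, 32, 34}, so |A + A| = 29. Thus K = 29/8. For comparison, the minimum possible |A + A| over all 8-element sets is 2·8 − 1 = 15 (so min K = 15/8), attained only by arithmetic progressions.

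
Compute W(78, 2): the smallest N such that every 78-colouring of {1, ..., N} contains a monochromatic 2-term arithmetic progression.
W(78, 2) = 78 + 1 = 79

A 2-term AP is any pair of integers, so a monochromatic 2-AP exists iff some colour is used at least twice. With 78 colours, the colouring i ↦ i on {1, ..., 78} uses each colour once, avoiding any monochromatic pair, so W(78, 2) > 78. For {1, ..., 79}, pigeonhole forces two integers of the same colour, which form a monochromatic 2-AP. Hence W(78, 2) = 79.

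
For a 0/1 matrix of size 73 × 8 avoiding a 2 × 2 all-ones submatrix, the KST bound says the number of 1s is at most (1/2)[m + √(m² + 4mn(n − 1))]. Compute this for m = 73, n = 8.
z(73, 8; 2, 2) ≤ (1/2)[73 + √(73² + 4·73·8·7)] = (1/2)[73 + √21681] = 110.1223

Kővári–Sós–Turán: let r_1, ..., r_73 be the row sums and z = Σ r_i the total number of 1s. Each pair of columns can share at most one row with both entries 1 (else a 2×2 all-ones block appears), so Σ_i C(r_i, 2) ≤ C(8, 2) = 28. By convexity Σ_i C(r_i, 2) ≥ 73·C(z/73, 2) = z(z − 73)/(2·73), giving z² − 73z − 73·8·7 ≤ 0 and hence z ≤ (1/2)[73 + √(5329 + 4·4088)] = (1/2)[73 + √21681] ≈ (1/2)(73 + 147.2447) = 110.1223.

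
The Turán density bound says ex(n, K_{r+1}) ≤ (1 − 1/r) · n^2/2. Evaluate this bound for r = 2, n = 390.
Turán density bound = (1/2) · 390^2/2 = 38025

Turán's theorem: ex(n, K_{r+1}) is achieved by the complete r-partite Turán graph T(n, r) with parts as balanced as possible, and is at most (1 − 1/r) · n^2/2. For r = 2, n = 390: the density bound is (1/2) · 152100/2 = 38025. Since 2 ∣ 390, the Turán graph T(390, 2) has parts of equal size 195, and its edge count e(T(390, 2)) = 38025 attains the density bound exactly.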